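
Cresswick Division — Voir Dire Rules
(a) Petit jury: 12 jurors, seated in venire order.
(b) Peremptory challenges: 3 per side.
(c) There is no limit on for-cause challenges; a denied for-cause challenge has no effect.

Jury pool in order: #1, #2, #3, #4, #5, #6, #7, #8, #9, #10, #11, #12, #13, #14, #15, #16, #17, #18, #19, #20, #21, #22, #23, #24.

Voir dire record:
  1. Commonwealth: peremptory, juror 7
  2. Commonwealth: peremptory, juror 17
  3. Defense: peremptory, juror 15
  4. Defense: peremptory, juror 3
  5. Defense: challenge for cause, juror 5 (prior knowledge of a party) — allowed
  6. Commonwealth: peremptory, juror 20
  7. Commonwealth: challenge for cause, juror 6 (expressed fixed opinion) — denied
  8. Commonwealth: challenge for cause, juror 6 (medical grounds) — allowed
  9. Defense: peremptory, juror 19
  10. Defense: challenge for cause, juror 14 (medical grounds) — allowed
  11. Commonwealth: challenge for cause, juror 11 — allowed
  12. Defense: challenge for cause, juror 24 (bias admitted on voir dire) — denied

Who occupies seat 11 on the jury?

21

Removed: #3, #5, #6, #7, #11, #14, #15, #17, #19, #20. (#24 stays — for-cause denied.)
Seating in order: seats 1–12 → #1, #2, #4, #8, #9, #10, #12, #13, #16, #18, #21, #22.
So seat 11 is #21.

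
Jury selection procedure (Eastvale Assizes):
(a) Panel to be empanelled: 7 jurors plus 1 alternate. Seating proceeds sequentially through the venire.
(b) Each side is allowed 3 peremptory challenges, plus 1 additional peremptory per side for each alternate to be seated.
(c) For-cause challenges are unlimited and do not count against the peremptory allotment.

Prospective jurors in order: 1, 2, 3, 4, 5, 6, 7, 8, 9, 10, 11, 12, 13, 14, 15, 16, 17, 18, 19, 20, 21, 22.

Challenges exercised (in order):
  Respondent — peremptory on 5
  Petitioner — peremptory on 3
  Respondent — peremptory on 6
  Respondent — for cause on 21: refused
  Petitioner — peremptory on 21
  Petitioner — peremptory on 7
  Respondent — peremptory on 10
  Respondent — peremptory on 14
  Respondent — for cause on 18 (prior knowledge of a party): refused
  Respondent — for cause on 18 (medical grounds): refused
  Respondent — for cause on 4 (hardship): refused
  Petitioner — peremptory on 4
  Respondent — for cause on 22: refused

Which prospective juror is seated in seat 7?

Removed: #3, #4, #5, #6, #7, #10, #14, #21. (#18, #22 stay — for-cause denied.)
Seating in order: seats 1–7 → #1, #2, #8, #9, #11, #12, #13; alternates → #15.
So seat 7 is #13.

13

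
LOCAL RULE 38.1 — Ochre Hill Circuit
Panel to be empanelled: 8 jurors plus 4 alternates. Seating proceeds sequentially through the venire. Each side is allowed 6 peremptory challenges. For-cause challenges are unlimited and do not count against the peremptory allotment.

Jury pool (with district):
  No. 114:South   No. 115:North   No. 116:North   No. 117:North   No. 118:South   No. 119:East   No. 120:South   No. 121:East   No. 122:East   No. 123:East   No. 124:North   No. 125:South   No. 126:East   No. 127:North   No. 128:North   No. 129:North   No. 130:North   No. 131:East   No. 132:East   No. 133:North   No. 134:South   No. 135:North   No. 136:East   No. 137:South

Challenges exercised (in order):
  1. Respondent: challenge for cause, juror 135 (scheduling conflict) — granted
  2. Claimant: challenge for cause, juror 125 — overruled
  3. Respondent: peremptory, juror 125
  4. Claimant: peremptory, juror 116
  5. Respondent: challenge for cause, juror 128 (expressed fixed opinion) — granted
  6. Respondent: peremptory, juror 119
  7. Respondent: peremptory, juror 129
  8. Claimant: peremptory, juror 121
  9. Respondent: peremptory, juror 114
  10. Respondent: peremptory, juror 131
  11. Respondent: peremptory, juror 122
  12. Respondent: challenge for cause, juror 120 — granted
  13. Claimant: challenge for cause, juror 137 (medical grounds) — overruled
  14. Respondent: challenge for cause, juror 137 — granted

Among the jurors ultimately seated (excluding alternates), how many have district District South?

Removed: #114, #116, #119, #120, #121, #122, #125, #128, #129, #131, #135, #137.
Seated jurors 1–8: #115, #117, #118, #123, #124, #126, #127, #130 (alternates #132, #133, #134, #136 not counted).
Of those, in District South: #118 → 1.

1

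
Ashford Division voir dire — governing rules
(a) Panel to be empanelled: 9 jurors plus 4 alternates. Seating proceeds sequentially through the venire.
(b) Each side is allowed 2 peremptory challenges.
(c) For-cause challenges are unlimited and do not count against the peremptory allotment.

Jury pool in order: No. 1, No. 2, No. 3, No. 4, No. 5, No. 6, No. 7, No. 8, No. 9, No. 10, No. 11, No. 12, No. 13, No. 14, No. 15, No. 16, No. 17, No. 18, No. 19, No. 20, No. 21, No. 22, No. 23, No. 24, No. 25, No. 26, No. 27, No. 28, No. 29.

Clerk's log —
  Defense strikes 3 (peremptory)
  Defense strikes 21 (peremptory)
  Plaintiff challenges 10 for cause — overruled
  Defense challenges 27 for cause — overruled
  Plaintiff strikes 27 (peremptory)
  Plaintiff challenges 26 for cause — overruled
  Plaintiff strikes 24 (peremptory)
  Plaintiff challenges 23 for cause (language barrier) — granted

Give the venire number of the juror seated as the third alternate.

13

Removed: #3, #21, #23, #24, #27. (#10, #26 stay — for-cause denied.)
Seating in order: seats 1–9 → #1, #2, #4, #5, #6, #7, #8, #9, #10; alternates → #11, #12, #13, #14.
So alternate 3 is #13.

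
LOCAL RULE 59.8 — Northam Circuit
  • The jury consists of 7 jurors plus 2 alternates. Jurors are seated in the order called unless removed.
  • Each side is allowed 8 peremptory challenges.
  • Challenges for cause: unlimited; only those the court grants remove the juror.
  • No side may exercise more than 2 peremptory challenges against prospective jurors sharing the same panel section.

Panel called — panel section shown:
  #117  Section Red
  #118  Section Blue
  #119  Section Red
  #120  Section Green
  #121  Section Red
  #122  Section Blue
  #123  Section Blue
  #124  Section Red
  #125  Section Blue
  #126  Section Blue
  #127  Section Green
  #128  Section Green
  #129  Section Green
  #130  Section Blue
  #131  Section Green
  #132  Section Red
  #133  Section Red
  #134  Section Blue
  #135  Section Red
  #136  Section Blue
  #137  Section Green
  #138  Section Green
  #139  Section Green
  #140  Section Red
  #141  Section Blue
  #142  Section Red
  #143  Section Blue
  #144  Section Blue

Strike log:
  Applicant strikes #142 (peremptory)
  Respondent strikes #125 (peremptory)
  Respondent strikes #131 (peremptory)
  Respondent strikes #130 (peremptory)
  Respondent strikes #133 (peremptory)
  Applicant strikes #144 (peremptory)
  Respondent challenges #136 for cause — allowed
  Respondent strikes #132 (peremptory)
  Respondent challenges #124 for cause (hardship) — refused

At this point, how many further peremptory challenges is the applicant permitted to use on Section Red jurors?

Applicant peremptories so far: #142, #144 — 2 of 8 used, 6 left overall.
Against Section Red: #142 — 1 used; per-section cap 2 leaves 1.
Binding limit: min(6, 1) = 1.

1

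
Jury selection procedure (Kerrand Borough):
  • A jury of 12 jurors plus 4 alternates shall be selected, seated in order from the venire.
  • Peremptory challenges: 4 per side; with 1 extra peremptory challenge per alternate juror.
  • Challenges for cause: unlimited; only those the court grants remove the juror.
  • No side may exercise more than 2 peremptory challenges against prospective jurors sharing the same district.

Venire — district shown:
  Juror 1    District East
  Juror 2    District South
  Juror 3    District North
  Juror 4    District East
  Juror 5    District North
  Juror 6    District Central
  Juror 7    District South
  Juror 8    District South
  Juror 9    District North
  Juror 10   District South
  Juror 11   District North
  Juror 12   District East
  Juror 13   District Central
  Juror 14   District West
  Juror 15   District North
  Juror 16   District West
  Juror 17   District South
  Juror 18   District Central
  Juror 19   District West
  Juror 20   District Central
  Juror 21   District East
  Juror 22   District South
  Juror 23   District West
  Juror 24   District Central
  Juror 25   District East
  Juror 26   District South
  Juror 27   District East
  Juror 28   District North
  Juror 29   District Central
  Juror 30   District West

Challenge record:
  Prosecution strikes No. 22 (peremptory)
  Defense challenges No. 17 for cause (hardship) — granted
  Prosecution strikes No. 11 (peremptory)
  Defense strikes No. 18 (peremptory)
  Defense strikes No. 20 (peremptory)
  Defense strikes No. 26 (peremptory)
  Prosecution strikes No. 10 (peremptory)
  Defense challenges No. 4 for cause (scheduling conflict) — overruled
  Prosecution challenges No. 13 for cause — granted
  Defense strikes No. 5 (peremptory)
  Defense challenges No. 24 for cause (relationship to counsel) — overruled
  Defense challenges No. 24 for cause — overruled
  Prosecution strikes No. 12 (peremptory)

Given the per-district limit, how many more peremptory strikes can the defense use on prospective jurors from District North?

1

Defense peremptories so far: #18, #20, #26, #5 — 4 of 8 used, 4 left overall.
Against District North: #5 — 1 used; per-district cap 2 leaves 1.
Binding limit: min(4, 1) = 1.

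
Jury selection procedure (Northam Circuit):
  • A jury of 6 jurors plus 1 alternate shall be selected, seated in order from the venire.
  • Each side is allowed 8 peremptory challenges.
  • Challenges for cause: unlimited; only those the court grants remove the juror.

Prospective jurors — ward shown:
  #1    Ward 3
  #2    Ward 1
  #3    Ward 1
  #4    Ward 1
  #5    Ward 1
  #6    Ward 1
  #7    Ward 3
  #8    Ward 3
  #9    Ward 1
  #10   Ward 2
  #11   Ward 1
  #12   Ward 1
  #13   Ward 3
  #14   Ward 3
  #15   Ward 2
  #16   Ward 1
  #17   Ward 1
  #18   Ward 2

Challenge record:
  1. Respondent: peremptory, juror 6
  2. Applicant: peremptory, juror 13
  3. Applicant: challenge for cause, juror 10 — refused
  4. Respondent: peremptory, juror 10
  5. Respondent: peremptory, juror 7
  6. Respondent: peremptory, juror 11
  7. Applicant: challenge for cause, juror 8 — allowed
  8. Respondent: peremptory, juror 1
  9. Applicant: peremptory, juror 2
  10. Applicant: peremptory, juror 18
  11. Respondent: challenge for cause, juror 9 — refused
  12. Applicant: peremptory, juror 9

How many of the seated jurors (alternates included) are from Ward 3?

Removed: #1, #2, #6, #7, #8, #9, #10, #11, #13, #18.
Seated (7 incl. alternates): #3, #4, #5, #12, #14, #15, #16.
Of those, in Ward 3: #14 → 1.

1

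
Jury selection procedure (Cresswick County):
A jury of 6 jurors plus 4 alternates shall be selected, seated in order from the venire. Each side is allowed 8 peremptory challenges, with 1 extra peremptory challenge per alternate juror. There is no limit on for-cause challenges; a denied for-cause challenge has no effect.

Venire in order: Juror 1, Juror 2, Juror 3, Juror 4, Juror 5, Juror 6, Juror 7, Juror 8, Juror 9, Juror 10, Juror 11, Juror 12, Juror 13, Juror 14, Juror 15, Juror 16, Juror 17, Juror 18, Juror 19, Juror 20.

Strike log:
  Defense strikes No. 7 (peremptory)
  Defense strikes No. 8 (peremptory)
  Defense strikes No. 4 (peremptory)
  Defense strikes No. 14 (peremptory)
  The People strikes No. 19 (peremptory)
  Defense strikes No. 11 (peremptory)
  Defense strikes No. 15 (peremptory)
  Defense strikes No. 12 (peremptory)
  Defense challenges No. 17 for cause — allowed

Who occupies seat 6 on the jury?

9

Removed: #4, #7, #8, #11, #12, #14, #15, #17, #19.
Filling seats in venire order through position 6: #1, #2, #3, #5, #6, #9.
So seat 6 is #9.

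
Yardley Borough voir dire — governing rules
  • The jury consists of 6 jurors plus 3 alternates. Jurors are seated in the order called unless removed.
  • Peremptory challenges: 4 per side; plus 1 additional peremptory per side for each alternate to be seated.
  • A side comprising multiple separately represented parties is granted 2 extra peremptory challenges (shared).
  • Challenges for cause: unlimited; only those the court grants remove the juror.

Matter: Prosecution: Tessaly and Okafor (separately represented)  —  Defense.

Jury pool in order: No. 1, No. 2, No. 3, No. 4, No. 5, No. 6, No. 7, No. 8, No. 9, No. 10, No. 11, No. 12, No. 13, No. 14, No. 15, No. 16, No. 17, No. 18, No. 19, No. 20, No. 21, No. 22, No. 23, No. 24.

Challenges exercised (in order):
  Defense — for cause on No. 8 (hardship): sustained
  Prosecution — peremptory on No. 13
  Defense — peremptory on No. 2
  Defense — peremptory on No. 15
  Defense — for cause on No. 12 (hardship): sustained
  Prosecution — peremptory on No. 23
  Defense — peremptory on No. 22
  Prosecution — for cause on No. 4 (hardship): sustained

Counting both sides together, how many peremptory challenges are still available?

Prosecution allotment: 4 base + 1 × 3 alternates + 2 multi-party = 9. Defense allotment: 4 base + 1 × 3 alternates = 7.
Prosecution peremptories used: #13, #23 — 2 (the for-cause on #4 doesn't count).
Defense peremptories used: #2, #15, #22 — 3 (for-cause on #8, #12 don't count).
Remaining: (9 − 2) + (7 − 3) = 11.

11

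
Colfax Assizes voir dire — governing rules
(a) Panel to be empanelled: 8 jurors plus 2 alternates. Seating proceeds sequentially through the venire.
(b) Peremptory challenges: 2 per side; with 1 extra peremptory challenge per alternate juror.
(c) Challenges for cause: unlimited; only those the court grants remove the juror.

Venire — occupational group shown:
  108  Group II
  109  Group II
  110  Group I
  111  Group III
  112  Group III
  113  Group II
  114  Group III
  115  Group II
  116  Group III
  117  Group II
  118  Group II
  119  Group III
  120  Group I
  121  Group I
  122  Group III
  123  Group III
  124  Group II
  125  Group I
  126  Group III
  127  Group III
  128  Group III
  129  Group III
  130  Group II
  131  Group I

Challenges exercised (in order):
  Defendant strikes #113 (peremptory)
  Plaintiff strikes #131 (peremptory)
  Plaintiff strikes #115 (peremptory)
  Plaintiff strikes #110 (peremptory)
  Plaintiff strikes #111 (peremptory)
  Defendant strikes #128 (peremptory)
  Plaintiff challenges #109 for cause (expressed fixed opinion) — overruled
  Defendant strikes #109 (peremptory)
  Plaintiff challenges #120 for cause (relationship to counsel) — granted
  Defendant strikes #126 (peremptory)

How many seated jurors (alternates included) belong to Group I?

1

Removed: #109, #110, #111, #113, #115, #120, #126, #128, #131.
Seated (10 incl. alternates): #108, #112, #114, #116, #117, #118, #119, #121, #122, #123.
Of those, in Group I: #121 → 1.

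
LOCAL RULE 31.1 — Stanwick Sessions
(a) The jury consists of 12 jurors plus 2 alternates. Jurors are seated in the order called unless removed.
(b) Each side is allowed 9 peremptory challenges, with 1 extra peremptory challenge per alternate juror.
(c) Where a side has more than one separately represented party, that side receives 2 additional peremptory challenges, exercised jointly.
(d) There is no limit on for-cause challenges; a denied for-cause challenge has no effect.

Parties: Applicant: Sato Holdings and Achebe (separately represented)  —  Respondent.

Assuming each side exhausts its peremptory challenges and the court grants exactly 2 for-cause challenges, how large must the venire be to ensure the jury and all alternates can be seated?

Seats to fill: 12 + 2 alternates = 14.
Peremptories — Applicant: 9 + 1×2 + 2 = 13; Respondent: 9 + 1×2 = 11; total 24.
For-cause removals: 2.
Minimum venire: 14 + 24 + 2 = 40.

40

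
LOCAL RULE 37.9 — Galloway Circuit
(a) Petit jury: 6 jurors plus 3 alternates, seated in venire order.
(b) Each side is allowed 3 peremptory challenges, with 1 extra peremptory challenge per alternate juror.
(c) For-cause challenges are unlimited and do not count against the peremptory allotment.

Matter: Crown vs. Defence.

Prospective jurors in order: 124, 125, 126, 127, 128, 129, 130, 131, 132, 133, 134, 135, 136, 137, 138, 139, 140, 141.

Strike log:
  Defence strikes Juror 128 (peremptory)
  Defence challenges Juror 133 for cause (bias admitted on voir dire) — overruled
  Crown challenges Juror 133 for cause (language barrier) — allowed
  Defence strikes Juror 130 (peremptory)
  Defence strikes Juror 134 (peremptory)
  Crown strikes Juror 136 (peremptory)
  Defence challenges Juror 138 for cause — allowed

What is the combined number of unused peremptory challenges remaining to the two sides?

8

Crown allotment: 3 base + 1 × 3 alternates = 6. Defence allotment: 3 base + 1 × 3 alternates = 6.
Crown peremptories used: #136 — 1 (the for-cause on #133 doesn't count).
Defence peremptories used: #128, #130, #134 — 3 (for-cause on #133, #138 don't count).
Remaining: (6 − 1) + (6 − 3) = 8.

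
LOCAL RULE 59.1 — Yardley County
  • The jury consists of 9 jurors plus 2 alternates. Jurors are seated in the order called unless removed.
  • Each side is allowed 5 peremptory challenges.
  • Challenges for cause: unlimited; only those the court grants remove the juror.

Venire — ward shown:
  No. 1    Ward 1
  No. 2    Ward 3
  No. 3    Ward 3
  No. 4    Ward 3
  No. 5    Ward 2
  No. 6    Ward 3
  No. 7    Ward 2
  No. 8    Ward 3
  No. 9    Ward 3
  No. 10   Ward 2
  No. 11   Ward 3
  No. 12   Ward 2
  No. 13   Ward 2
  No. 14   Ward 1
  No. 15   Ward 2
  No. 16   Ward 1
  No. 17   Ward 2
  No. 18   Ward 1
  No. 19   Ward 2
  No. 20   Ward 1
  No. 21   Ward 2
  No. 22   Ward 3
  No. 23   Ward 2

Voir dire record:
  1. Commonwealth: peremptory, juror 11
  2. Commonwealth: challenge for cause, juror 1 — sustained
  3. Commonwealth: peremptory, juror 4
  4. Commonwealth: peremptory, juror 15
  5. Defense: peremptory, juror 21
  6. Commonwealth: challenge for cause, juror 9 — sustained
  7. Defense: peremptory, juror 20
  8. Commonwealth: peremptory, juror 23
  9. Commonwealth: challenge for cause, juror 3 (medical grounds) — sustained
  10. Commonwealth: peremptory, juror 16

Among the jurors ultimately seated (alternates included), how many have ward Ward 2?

6

Removed: #1, #3, #4, #9, #11, #15, #16, #20, #21, #23.
Seated (11 incl. alternates): #2, #5, #6, #7, #8, #10, #12, #13, #14, #17, #18.
Of those, in Ward 2: #5, #7, #10, #12, #13, #17 → 6.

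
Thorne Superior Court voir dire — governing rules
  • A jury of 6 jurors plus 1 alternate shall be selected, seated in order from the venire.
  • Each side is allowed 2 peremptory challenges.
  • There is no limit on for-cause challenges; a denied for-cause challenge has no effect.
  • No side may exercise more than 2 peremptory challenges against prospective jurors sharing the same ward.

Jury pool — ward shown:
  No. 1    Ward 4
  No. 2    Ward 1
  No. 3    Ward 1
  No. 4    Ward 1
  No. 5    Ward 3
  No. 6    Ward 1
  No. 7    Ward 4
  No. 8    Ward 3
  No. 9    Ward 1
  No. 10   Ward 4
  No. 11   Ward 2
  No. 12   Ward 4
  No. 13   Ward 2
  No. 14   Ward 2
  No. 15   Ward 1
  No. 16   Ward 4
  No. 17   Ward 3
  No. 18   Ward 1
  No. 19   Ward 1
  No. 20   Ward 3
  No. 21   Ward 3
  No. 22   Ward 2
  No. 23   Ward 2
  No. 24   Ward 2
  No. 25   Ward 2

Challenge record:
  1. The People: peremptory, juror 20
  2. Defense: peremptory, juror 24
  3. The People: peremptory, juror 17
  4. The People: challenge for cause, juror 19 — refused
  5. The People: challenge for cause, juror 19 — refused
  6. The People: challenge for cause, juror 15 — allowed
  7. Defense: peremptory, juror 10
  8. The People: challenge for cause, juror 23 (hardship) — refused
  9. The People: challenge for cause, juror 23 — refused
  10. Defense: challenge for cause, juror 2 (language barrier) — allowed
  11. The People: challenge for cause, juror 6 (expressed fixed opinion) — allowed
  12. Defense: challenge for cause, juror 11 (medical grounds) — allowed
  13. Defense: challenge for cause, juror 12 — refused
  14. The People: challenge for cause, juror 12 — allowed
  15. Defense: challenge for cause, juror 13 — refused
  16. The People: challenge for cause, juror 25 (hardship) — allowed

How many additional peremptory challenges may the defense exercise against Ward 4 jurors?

Defense peremptories so far: #24, #10 — 2 of 2 used, 0 left overall.
Against Ward 4: #10 — 1 used; per-ward cap 2 leaves 1.
Binding limit: min(0, 1) = 0.

0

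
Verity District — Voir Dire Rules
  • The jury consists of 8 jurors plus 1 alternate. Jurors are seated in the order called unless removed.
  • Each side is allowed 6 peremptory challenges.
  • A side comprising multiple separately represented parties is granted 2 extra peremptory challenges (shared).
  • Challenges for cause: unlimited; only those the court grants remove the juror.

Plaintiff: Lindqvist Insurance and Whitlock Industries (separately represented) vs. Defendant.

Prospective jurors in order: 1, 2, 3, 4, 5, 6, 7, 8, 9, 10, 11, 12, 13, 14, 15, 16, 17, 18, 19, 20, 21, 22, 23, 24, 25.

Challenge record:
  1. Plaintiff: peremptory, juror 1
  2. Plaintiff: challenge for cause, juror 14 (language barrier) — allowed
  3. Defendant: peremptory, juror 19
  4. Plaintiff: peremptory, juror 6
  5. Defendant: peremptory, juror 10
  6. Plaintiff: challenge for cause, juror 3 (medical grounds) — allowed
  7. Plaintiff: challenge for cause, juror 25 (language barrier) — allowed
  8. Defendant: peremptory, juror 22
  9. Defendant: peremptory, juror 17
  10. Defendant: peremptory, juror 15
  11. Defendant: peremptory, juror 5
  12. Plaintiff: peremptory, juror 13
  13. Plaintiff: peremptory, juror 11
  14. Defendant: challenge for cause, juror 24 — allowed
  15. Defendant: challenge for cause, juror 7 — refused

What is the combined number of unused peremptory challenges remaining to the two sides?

4

Plaintiff allotment: 6 base + 2 multi-party = 8. Defendant allotment: 6.
Plaintiff peremptories used: #1, #6, #13, #11 — 4 (for-cause on #14, #3, #25 don't count).
Defendant peremptories used: #19, #10, #22, #17, #15, #5 — 6 (for-cause on #24, #7 don't count).
Remaining: (8 − 4) + (6 − 6) = 4.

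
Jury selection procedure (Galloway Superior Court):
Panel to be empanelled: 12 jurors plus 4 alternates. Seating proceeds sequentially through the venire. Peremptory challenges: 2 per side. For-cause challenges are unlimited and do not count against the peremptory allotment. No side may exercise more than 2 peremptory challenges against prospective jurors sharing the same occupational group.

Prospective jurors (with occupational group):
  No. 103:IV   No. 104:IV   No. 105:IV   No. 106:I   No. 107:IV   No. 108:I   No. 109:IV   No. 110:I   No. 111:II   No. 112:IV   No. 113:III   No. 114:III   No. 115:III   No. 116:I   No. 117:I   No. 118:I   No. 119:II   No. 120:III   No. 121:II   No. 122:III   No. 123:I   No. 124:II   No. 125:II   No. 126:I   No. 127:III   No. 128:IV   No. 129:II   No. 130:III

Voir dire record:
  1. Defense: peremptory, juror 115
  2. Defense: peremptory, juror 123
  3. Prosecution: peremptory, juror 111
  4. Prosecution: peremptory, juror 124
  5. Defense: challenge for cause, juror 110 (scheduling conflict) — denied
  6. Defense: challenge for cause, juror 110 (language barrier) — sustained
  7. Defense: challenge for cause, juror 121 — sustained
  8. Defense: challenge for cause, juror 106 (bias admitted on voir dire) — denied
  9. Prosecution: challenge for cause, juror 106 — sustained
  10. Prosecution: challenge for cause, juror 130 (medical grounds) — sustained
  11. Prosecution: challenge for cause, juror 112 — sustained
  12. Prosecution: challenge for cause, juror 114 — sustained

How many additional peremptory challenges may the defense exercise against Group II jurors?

0

Defense peremptories so far: #115, #123 — 2 of 2 used, 0 left overall.
Against Group II: none yet — per-group cap 2 leaves 2.
Binding limit: min(0, 2) = 0.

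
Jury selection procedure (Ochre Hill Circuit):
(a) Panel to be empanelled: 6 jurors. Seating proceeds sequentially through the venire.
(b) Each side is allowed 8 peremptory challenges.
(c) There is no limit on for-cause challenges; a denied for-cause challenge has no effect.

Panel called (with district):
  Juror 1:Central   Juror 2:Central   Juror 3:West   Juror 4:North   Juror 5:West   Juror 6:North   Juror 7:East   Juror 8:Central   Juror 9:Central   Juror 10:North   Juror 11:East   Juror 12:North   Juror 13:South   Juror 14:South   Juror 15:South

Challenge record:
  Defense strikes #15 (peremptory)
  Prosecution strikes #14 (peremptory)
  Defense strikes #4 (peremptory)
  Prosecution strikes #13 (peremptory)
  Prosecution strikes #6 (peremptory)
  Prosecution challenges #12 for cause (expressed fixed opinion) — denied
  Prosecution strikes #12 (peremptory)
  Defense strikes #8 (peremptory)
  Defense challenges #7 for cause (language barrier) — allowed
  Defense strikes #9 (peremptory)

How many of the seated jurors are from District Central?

2

Removed: #4, #6, #7, #8, #9, #12, #13, #14, #15.
Seated jurors 1–6: #1, #2, #3, #5, #10, #11.
Of those, in District Central: #1, #2 → 2.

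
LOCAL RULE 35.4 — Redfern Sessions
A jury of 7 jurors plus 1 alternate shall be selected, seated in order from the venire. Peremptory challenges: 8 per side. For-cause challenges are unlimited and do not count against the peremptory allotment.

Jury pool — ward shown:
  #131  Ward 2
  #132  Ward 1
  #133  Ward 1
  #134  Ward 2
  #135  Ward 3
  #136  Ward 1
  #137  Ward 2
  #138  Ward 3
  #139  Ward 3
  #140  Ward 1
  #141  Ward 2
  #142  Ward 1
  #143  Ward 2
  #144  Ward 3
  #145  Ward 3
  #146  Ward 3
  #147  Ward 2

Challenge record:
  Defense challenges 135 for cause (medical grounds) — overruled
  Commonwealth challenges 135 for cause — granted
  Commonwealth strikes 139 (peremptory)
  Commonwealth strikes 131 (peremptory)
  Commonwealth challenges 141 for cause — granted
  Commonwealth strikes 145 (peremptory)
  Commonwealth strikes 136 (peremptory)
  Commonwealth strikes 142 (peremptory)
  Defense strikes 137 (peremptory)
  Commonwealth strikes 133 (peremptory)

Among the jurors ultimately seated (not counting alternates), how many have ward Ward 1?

2

Removed: #131, #133, #135, #136, #137, #139, #141, #142, #145.
Seated jurors 1–7: #132, #134, #138, #140, #143, #144, #146 (alternates #147 not counted).
Of those, in Ward 1: #132, #140 → 2.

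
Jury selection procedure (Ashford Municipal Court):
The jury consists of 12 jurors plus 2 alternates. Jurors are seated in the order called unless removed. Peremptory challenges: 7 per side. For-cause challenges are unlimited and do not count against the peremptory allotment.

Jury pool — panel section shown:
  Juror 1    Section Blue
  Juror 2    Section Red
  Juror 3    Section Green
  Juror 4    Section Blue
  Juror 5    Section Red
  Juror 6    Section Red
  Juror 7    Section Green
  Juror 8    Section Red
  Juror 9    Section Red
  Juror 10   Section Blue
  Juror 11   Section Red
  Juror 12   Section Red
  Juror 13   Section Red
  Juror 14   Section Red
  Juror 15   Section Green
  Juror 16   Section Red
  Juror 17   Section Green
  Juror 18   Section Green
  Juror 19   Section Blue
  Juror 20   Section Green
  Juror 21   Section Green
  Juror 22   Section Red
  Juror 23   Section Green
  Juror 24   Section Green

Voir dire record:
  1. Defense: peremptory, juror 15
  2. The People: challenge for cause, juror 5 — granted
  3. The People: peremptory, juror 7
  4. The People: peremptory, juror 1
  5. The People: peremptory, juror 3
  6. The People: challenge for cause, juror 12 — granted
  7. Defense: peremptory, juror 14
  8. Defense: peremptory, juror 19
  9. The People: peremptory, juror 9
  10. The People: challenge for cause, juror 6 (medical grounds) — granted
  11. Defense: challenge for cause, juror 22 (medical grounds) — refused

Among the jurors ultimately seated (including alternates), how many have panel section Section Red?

Removed: #1, #3, #5, #6, #7, #9, #12, #14, #15, #19.
Seated (14 incl. alternates): #2, #4, #8, #10, #11, #13, #16, #17, #18, #20, #21, #22, #23, #24.
Of those, in Section Red: #2, #8, #11, #13, #16, #22 → 6.

6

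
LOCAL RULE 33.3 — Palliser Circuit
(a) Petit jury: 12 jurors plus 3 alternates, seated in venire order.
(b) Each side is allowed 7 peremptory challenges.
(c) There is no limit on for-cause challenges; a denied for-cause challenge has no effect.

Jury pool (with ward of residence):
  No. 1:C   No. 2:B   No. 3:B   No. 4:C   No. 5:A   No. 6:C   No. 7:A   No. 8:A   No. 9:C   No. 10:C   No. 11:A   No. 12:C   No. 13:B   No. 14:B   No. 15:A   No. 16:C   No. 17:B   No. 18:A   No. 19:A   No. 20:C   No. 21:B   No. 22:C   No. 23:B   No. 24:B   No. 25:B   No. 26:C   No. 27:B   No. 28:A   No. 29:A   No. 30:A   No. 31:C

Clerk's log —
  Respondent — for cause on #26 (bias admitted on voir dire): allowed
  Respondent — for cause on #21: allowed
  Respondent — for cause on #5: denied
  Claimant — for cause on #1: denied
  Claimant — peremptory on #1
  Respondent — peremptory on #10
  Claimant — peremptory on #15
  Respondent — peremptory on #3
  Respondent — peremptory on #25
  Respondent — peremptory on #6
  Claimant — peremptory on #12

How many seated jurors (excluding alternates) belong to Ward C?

Removed: #1, #3, #6, #10, #12, #15, #21, #25, #26.
Seated jurors 1–12: #2, #4, #5, #7, #8, #9, #11, #13, #14, #16, #17, #18 (alternates #19, #20, #22 not counted).
Of those, in Ward C: #4, #9, #16 → 3.

3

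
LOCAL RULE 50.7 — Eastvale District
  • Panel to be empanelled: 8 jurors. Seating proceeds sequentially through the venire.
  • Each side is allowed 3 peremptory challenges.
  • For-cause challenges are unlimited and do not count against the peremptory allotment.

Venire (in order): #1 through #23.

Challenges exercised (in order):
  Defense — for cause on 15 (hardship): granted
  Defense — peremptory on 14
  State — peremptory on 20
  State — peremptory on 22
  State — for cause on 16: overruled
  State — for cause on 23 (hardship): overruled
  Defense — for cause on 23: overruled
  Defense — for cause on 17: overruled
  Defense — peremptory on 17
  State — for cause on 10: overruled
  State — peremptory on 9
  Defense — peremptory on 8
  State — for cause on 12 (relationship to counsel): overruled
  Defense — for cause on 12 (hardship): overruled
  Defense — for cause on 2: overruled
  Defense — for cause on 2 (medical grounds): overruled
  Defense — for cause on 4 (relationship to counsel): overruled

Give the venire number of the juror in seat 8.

Removed: #8, #9, #14, #15, #17, #20, #22. (#2, #4, #10, #12, #16, #23 stay — for-cause denied.)
Seating in order: seats 1–8 → #1, #2, #3, #4, #5, #6, #7, #10.
So seat 8 is #10.

10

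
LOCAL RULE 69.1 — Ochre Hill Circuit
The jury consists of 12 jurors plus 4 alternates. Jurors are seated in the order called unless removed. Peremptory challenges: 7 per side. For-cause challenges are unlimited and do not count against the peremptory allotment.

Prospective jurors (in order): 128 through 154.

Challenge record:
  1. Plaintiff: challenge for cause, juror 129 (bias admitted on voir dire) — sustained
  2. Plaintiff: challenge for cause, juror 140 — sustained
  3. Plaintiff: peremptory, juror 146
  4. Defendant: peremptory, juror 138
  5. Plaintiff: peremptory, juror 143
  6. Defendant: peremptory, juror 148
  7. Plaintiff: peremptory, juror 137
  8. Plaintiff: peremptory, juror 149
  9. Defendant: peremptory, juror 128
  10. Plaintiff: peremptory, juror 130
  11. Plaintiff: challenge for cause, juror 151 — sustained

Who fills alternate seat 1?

Removed: #128, #129, #130, #137, #138, #140, #143, #146, #148, #149, #151.
Seating in order: seats 1–12 → #131, #132, #133, #134, #135, #136, #139, #141, #142, #144, #145, #147; alternates → #150, #152, #153, #154.
So alternate 1 is #150.

150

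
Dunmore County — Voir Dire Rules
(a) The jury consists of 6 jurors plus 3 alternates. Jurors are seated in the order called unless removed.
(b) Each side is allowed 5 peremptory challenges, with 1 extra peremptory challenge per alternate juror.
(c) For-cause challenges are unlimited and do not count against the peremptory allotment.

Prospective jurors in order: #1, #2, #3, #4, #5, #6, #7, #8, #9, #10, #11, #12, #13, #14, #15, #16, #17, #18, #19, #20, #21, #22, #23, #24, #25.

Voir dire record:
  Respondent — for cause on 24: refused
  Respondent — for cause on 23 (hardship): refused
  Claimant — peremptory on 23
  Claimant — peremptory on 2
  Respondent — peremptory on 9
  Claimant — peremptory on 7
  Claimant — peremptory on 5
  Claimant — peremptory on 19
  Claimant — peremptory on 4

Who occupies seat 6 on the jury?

Removed: #2, #4, #5, #7, #9, #19, #23. (#24 stays — for-cause denied.)
Filling seats in venire order through position 6: #1, #3, #6, #8, #10, #11.
So seat 6 is #11.

11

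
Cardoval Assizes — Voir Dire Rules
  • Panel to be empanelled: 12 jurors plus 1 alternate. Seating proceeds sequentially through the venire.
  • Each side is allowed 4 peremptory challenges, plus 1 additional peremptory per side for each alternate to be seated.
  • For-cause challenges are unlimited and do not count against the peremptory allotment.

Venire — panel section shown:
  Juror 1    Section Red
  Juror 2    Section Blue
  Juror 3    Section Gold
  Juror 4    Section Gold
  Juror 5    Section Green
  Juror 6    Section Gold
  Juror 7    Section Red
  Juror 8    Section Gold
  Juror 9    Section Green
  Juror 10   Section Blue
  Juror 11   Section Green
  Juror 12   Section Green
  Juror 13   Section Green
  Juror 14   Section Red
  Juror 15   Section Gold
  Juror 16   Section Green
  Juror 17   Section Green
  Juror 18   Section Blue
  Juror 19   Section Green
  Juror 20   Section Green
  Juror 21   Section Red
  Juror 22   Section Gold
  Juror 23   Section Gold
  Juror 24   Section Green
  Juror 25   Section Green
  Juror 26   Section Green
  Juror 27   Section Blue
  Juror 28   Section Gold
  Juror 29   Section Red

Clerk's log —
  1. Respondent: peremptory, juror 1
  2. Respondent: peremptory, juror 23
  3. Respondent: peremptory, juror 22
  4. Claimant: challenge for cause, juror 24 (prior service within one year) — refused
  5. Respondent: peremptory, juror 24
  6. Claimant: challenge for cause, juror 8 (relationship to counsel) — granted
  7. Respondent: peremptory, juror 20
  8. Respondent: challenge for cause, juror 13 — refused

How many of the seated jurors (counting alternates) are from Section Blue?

2

Removed: #1, #8, #20, #22, #23, #24.
Seated (13 incl. alternates): #2, #3, #4, #5, #6, #7, #9, #10, #11, #12, #13, #14, #15.
Of those, in Section Blue: #2, #10 → 2.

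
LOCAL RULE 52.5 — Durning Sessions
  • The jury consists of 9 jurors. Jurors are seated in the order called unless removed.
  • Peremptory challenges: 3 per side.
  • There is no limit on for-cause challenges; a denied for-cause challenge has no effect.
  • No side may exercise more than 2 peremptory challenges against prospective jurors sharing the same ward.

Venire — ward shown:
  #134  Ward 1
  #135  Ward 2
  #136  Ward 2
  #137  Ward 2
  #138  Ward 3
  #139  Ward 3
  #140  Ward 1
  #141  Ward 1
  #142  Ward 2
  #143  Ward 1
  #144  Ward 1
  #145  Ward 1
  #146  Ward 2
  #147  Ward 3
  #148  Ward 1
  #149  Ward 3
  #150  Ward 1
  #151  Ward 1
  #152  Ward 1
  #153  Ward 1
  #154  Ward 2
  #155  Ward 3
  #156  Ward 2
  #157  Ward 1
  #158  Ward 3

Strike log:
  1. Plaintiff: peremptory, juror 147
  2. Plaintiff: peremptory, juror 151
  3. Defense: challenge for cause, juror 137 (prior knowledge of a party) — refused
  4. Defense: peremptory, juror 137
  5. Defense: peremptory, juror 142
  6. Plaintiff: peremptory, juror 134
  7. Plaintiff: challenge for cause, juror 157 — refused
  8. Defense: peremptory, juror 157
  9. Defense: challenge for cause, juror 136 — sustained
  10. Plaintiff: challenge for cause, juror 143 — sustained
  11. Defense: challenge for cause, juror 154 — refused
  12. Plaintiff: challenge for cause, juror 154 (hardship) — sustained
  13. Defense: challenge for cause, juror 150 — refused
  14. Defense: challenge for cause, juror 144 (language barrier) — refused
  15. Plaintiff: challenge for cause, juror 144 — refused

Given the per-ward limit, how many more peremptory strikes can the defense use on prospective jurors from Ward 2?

Defense peremptories so far: #137, #142, #157 — 3 of 3 used, 0 left overall.
Against Ward 2: #137, #142 — 2 used; per-ward cap 2 leaves 0.
Binding limit: min(0, 0) = 0.

0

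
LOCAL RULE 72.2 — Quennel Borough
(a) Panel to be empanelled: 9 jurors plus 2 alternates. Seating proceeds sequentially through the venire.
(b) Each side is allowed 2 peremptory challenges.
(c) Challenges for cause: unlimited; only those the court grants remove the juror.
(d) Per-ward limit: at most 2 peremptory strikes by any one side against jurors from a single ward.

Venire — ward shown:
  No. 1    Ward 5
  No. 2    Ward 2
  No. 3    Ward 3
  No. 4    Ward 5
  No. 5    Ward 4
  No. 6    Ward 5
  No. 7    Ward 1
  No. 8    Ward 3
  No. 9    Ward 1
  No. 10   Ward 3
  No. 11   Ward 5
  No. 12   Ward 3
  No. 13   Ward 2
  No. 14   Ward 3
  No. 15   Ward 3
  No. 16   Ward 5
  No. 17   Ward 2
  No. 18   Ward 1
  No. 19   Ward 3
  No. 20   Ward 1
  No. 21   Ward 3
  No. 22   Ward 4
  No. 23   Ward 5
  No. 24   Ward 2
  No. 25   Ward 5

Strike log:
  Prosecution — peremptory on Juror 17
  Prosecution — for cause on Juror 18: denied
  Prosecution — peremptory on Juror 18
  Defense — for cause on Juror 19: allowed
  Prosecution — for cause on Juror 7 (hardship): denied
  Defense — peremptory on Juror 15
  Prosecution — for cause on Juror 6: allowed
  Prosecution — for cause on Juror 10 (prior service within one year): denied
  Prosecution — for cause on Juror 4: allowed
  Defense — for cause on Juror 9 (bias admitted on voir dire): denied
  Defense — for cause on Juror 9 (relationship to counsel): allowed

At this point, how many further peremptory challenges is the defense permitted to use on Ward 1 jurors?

1

Defense peremptories so far: #15 — 1 of 2 used, 1 left overall.
Against Ward 1: none yet — per-ward cap 2 leaves 2.
Binding limit: min(1, 2) = 1.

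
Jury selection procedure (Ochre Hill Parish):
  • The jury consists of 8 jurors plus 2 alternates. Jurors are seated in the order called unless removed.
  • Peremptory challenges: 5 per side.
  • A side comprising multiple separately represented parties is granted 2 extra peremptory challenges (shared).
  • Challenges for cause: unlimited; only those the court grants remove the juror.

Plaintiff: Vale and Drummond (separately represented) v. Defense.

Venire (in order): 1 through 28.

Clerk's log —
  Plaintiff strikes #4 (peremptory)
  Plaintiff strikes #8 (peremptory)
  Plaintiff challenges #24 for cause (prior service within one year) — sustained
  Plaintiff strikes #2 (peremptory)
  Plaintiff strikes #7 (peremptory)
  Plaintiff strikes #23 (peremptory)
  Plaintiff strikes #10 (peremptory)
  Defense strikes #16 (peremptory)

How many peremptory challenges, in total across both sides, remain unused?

5

Plaintiff allotment: 5 base + 2 multi-party = 7. Defense allotment: 5.
Plaintiff peremptories used: #4, #8, #2, #7, #23, #10 — 6 (the for-cause on #24 doesn't count).
Defense peremptories used: #16 — 1.
Remaining: (7 − 6) + (5 − 1) = 5.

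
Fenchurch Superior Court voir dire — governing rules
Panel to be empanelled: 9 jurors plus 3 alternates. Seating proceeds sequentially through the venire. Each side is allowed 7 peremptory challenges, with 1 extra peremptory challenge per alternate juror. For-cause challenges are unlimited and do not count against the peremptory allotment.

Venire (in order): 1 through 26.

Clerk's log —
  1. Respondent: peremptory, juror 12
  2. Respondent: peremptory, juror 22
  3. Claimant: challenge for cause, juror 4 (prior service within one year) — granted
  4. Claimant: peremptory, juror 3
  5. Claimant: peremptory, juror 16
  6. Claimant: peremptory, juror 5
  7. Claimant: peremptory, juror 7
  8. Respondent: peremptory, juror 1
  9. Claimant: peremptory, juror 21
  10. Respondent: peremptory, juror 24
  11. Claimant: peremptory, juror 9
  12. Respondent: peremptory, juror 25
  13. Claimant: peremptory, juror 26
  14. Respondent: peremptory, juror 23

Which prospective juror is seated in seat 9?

Removed: #1, #3, #4, #5, #7, #9, #12, #16, #21, #22, #23, #24, #25, #26.
Seating in order: seats 1–9 → #2, #6, #8, #10, #11, #13, #14, #15, #17; alternates → #18, #19, #20.
So seat 9 is #17.

17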